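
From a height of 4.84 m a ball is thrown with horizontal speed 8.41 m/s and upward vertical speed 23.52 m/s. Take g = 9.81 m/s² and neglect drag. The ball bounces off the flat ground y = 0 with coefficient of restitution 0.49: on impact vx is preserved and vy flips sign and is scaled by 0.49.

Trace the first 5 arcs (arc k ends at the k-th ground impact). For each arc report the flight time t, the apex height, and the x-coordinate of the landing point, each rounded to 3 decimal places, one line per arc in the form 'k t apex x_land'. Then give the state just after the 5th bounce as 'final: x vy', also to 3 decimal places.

1 4.993 33.035 41.989
2 2.543 7.932 63.378
3 1.246 1.904 73.859
4 0.611 0.457 78.994
5 0.299 0.110 81.511
final: 81.511 0.719

Arc 1: start y=4.840, vy=23.520 → t=4.993, apex=33.035, x_land=41.989, impact vy=-25.459
  bounce: vy ← 0.49·25.459 = 12.475
Arc 2: start y=0.000, vy=12.475 → t=2.543, apex=7.932, x_land=63.378, impact vy=-12.475
  bounce: vy ← 0.49·12.475 = 6.113
Arc 3: start y=0.000, vy=6.113 → t=1.246, apex=1.904, x_land=73.859, impact vy=-6.113
  bounce: vy ← 0.49·6.113 = 2.995
Arc 4: start y=0.000, vy=2.995 → t=0.611, apex=0.457, x_land=78.994, impact vy=-2.995
  bounce: vy ← 0.49·2.995 = 1.468
Arc 5: start y=0.000, vy=1.468 → t=0.299, apex=0.110, x_land=81.511, impact vy=-1.468
  bounce: vy ← 0.49·1.468 = 0.719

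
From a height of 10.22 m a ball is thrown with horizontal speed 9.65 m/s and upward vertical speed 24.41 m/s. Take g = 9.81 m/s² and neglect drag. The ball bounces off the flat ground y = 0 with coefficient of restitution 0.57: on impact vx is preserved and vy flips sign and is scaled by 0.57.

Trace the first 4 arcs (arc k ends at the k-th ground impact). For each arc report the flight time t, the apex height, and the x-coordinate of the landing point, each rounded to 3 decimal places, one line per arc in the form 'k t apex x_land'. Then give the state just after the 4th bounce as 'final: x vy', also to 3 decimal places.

Arc 1: start y=10.220, vy=24.410 → t=5.365, apex=40.589, x_land=51.772, impact vy=-28.220
  bounce: vy ← 0.57·28.220 = 16.085
Arc 2: start y=0.000, vy=16.085 → t=3.279, apex=13.188, x_land=83.418, impact vy=-16.085
  bounce: vy ← 0.57·16.085 = 9.169
Arc 3: start y=0.000, vy=9.169 → t=1.869, apex=4.285, x_land=101.456, impact vy=-9.169
  bounce: vy ← 0.57·9.169 = 5.226
Arc 4: start y=0.000, vy=5.226 → t=1.065, apex=1.392, x_land=111.738, impact vy=-5.226
  bounce: vy ← 0.57·5.226 = 2.979

1 5.365 40.589 51.772
2 3.279 13.188 83.418
3 1.869 4.285 101.456
4 1.065 1.392 111.738
final: 111.738 2.979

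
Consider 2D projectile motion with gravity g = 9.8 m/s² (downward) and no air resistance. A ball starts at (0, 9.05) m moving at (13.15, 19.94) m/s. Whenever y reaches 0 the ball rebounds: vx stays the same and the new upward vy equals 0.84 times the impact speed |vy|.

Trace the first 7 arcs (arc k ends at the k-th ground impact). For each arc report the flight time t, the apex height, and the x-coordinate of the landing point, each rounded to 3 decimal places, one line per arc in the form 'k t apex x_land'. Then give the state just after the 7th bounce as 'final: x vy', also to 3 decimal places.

1 4.482 29.336 58.932
2 4.111 20.699 112.987
3 3.453 14.606 158.393
4 2.900 10.306 196.535
5 2.436 7.272 228.573
6 2.047 5.131 255.486
7 1.719 3.620 278.092
final: 278.092 7.076

Arc 1: start y=9.050, vy=19.940 → t=4.482, apex=29.336, x_land=58.932, impact vy=-23.979
  bounce: vy ← 0.84·23.979 = 20.142
Arc 2: start y=0.000, vy=20.142 → t=4.111, apex=20.699, x_land=112.987, impact vy=-20.142
  bounce: vy ← 0.84·20.142 = 16.919
Arc 3: start y=0.000, vy=16.919 → t=3.453, apex=14.606, x_land=158.393, impact vy=-16.919
  bounce: vy ← 0.84·16.919 = 14.212
Arc 4: start y=0.000, vy=14.212 → t=2.900, apex=10.306, x_land=196.535, impact vy=-14.212
  bounce: vy ← 0.84·14.212 = 11.938
Arc 5: start y=0.000, vy=11.938 → t=2.436, apex=7.272, x_land=228.573, impact vy=-11.938
  bounce: vy ← 0.84·11.938 = 10.028
Arc 6: start y=0.000, vy=10.028 → t=2.047, apex=5.131, x_land=255.486, impact vy=-10.028
  bounce: vy ← 0.84·10.028 = 8.424
Arc 7: start y=0.000, vy=8.424 → t=1.719, apex=3.620, x_land=278.092, impact vy=-8.424
  bounce: vy ← 0.84·8.424 = 7.076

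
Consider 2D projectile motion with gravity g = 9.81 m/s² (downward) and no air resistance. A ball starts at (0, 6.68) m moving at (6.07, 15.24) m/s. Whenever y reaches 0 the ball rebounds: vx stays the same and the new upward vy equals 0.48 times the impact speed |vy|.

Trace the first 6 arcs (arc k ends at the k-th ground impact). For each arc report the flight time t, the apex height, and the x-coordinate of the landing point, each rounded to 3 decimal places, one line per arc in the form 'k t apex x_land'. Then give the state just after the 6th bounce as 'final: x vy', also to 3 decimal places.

Arc 1: start y=6.680, vy=15.240 → t=3.497, apex=18.518, x_land=21.224, impact vy=-19.061
  bounce: vy ← 0.48·19.061 = 9.149
Arc 2: start y=0.000, vy=9.149 → t=1.865, apex=4.267, x_land=32.546, impact vy=-9.149
  bounce: vy ← 0.48·9.149 = 4.392
Arc 3: start y=0.000, vy=4.392 → t=0.895, apex=0.983, x_land=37.981, impact vy=-4.392
  bounce: vy ← 0.48·4.392 = 2.108
Arc 4: start y=0.000, vy=2.108 → t=0.430, apex=0.226, x_land=40.590, impact vy=-2.108
  bounce: vy ← 0.48·2.108 = 1.012
Arc 5: start y=0.000, vy=1.012 → t=0.206, apex=0.052, x_land=41.842, impact vy=-1.012
  bounce: vy ← 0.48·1.012 = 0.486
Arc 6: start y=0.000, vy=0.486 → t=0.099, apex=0.012, x_land=42.443, impact vy=-0.486
  bounce: vy ← 0.48·0.486 = 0.233

1 3.497 18.518 21.224
2 1.865 4.267 32.546
3 0.895 0.983 37.981
4 0.430 0.226 40.590
5 0.206 0.052 41.842
6 0.099 0.012 42.443
final: 42.443 0.233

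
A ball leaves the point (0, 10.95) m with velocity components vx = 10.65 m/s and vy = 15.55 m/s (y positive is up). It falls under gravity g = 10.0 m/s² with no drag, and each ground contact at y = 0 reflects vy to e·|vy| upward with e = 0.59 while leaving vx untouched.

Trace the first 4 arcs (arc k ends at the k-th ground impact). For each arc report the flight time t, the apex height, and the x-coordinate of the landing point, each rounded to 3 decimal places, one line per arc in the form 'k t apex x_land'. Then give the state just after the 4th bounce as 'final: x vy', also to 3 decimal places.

1 3.702 23.040 39.422
2 2.533 8.020 66.399
3 1.494 2.792 82.315
4 0.882 0.972 91.706
final: 91.706 2.601

Arc 1: start y=10.950, vy=15.550 → t=3.702, apex=23.040, x_land=39.422, impact vy=-21.466
  bounce: vy ← 0.59·21.466 = 12.665
Arc 2: start y=0.000, vy=12.665 → t=2.533, apex=8.020, x_land=66.399, impact vy=-12.665
  bounce: vy ← 0.59·12.665 = 7.472
Arc 3: start y=0.000, vy=7.472 → t=1.494, apex=2.792, x_land=82.315, impact vy=-7.472
  bounce: vy ← 0.59·7.472 = 4.409
Arc 4: start y=0.000, vy=4.409 → t=0.882, apex=0.972, x_land=91.706, impact vy=-4.409
  bounce: vy ← 0.59·4.409 = 2.601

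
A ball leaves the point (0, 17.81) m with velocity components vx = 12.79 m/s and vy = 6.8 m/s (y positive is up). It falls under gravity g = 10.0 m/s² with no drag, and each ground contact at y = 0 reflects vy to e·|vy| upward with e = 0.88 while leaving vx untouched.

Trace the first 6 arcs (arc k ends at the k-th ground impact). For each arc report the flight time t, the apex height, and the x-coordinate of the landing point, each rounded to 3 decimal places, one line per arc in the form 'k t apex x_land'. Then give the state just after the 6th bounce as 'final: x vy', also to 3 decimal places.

1 2.686 20.122 34.355
2 3.531 15.582 79.513
3 3.107 12.067 119.252
4 2.734 9.345 154.222
5 2.406 7.237 184.996
6 2.117 5.604 212.077
final: 212.077 9.316

Arc 1: start y=17.810, vy=6.800 → t=2.686, apex=20.122, x_land=34.355, impact vy=-20.061
  bounce: vy ← 0.88·20.061 = 17.654
Arc 2: start y=0.000, vy=17.654 → t=3.531, apex=15.582, x_land=79.513, impact vy=-17.654
  bounce: vy ← 0.88·17.654 = 15.535
Arc 3: start y=0.000, vy=15.535 → t=3.107, apex=12.067, x_land=119.252, impact vy=-15.535
  bounce: vy ← 0.88·15.535 = 13.671
Arc 4: start y=0.000, vy=13.671 → t=2.734, apex=9.345, x_land=154.222, impact vy=-13.671
  bounce: vy ← 0.88·13.671 = 12.030
Arc 5: start y=0.000, vy=12.030 → t=2.406, apex=7.237, x_land=184.996, impact vy=-12.030
  bounce: vy ← 0.88·12.030 = 10.587
Arc 6: start y=0.000, vy=10.587 → t=2.117, apex=5.604, x_land=212.077, impact vy=-10.587
  bounce: vy ← 0.88·10.587 = 9.316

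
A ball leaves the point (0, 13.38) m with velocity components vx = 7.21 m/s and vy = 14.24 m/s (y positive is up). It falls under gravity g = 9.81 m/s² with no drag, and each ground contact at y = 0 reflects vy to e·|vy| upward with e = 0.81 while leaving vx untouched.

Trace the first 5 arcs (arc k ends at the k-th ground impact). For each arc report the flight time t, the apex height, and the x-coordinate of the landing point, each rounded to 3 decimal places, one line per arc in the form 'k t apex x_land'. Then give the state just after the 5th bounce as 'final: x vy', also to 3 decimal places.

1 3.650 23.715 26.320
2 3.562 15.560 52.002
3 2.885 10.209 72.806
4 2.337 6.698 89.656
5 1.893 4.394 103.305
final: 103.305 7.521

Arc 1: start y=13.380, vy=14.240 → t=3.650, apex=23.715, x_land=26.320, impact vy=-21.571
  bounce: vy ← 0.81·21.571 = 17.472
Arc 2: start y=0.000, vy=17.472 → t=3.562, apex=15.560, x_land=52.002, impact vy=-17.472
  bounce: vy ← 0.81·17.472 = 14.153
Arc 3: start y=0.000, vy=14.153 → t=2.885, apex=10.209, x_land=72.806, impact vy=-14.153
  bounce: vy ← 0.81·14.153 = 11.464
Arc 4: start y=0.000, vy=11.464 → t=2.337, apex=6.698, x_land=89.656, impact vy=-11.464
  bounce: vy ← 0.81·11.464 = 9.285
Arc 5: start y=0.000, vy=9.285 → t=1.893, apex=4.394, x_land=103.305, impact vy=-9.285
  bounce: vy ← 0.81·9.285 = 7.521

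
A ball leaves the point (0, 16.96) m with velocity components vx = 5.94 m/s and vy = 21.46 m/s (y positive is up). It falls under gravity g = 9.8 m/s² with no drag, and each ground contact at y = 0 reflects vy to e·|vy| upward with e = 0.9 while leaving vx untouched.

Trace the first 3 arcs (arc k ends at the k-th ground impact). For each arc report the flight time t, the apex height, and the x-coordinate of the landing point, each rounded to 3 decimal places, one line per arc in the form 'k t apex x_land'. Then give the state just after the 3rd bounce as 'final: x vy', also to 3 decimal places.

1 5.063 40.457 30.075
2 5.172 32.770 60.798
3 4.655 26.544 88.448
final: 88.448 20.528

Arc 1: start y=16.960, vy=21.460 → t=5.063, apex=40.457, x_land=30.075, impact vy=-28.159
  bounce: vy ← 0.9·28.159 = 25.343
Arc 2: start y=0.000, vy=25.343 → t=5.172, apex=32.770, x_land=60.798, impact vy=-25.343
  bounce: vy ← 0.9·25.343 = 22.809
Arc 3: start y=0.000, vy=22.809 → t=4.655, apex=26.544, x_land=88.448, impact vy=-22.809
  bounce: vy ← 0.9·22.809 = 20.528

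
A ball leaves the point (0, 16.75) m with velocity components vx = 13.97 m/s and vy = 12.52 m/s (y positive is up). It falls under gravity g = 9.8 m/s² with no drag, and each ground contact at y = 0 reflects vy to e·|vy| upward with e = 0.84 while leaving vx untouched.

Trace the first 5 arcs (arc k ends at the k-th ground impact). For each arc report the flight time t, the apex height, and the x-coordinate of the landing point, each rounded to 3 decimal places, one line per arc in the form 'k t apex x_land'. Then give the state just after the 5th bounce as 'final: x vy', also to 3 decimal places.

Arc 1: start y=16.750, vy=12.520 → t=3.525, apex=24.747, x_land=49.243, impact vy=-22.024
  bounce: vy ← 0.84·22.024 = 18.500
Arc 2: start y=0.000, vy=18.500 → t=3.776, apex=17.462, x_land=101.987, impact vy=-18.500
  bounce: vy ← 0.84·18.500 = 15.540
Arc 3: start y=0.000, vy=15.540 → t=3.171, apex=12.321, x_land=146.292, impact vy=-15.540
  bounce: vy ← 0.84·15.540 = 13.054
Arc 4: start y=0.000, vy=13.054 → t=2.664, apex=8.694, x_land=183.508, impact vy=-13.054
  bounce: vy ← 0.84·13.054 = 10.965
Arc 5: start y=0.000, vy=10.965 → t=2.238, apex=6.134, x_land=214.769, impact vy=-10.965
  bounce: vy ← 0.84·10.965 = 9.211

1 3.525 24.747 49.243
2 3.776 17.462 101.987
3 3.171 12.321 146.292
4 2.664 8.694 183.508
5 2.238 6.134 214.769
final: 214.769 9.211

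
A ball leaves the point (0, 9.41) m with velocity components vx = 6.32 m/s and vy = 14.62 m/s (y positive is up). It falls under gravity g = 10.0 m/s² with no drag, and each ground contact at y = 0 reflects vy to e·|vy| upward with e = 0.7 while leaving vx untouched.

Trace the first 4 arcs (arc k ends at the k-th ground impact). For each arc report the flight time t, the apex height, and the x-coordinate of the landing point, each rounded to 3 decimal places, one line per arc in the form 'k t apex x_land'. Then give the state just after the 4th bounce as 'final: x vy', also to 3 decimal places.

Arc 1: start y=9.410, vy=14.620 → t=3.467, apex=20.097, x_land=21.911, impact vy=-20.049
  bounce: vy ← 0.7·20.049 = 14.034
Arc 2: start y=0.000, vy=14.034 → t=2.807, apex=9.848, x_land=39.649, impact vy=-14.034
  bounce: vy ← 0.7·14.034 = 9.824
Arc 3: start y=0.000, vy=9.824 → t=1.965, apex=4.825, x_land=52.067, impact vy=-9.824
  bounce: vy ← 0.7·9.824 = 6.877
Arc 4: start y=0.000, vy=6.877 → t=1.375, apex=2.364, x_land=60.759, impact vy=-6.877
  bounce: vy ← 0.7·6.877 = 4.814

1 3.467 20.097 21.911
2 2.807 9.848 39.649
3 1.965 4.825 52.067
4 1.375 2.364 60.759
final: 60.759 4.814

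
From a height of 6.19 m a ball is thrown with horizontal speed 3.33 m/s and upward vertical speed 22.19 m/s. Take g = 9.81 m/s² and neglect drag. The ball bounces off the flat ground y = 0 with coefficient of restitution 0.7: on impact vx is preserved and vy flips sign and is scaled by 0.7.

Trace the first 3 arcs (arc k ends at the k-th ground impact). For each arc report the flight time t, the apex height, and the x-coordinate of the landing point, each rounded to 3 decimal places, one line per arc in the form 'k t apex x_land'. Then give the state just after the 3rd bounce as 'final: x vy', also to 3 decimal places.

Arc 1: start y=6.190, vy=22.190 → t=4.788, apex=31.287, x_land=15.943, impact vy=-24.776
  bounce: vy ← 0.7·24.776 = 17.343
Arc 2: start y=0.000, vy=17.343 → t=3.536, apex=15.330, x_land=27.717, impact vy=-17.343
  bounce: vy ← 0.7·17.343 = 12.140
Arc 3: start y=0.000, vy=12.140 → t=2.475, apex=7.512, x_land=35.959, impact vy=-12.140
  bounce: vy ← 0.7·12.140 = 8.498

1 4.788 31.287 15.943
2 3.536 15.330 27.717
3 2.475 7.512 35.959
final: 35.959 8.498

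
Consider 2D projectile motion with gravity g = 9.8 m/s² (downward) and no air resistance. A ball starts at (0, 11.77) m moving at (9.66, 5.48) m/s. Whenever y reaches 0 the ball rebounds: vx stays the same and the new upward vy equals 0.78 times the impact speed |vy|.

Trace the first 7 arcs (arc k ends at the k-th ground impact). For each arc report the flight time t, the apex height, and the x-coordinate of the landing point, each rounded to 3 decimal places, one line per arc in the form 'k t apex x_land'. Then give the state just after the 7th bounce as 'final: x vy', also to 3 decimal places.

1 2.207 13.302 21.318
2 2.570 8.093 46.147
3 2.005 4.924 65.514
4 1.564 2.996 80.620
5 1.220 1.823 92.403
6 0.951 1.109 101.594
7 0.742 0.675 108.762
final: 108.762 2.836

Arc 1: start y=11.770, vy=5.480 → t=2.207, apex=13.302, x_land=21.318, impact vy=-16.147
  bounce: vy ← 0.78·16.147 = 12.595
Arc 2: start y=0.000, vy=12.595 → t=2.570, apex=8.093, x_land=46.147, impact vy=-12.595
  bounce: vy ← 0.78·12.595 = 9.824
Arc 3: start y=0.000, vy=9.824 → t=2.005, apex=4.924, x_land=65.514, impact vy=-9.824
  bounce: vy ← 0.78·9.824 = 7.663
Arc 4: start y=0.000, vy=7.663 → t=1.564, apex=2.996, x_land=80.620, impact vy=-7.663
  bounce: vy ← 0.78·7.663 = 5.977
Arc 5: start y=0.000, vy=5.977 → t=1.220, apex=1.823, x_land=92.403, impact vy=-5.977
  bounce: vy ← 0.78·5.977 = 4.662
Arc 6: start y=0.000, vy=4.662 → t=0.951, apex=1.109, x_land=101.594, impact vy=-4.662
  bounce: vy ← 0.78·4.662 = 3.636
Arc 7: start y=0.000, vy=3.636 → t=0.742, apex=0.675, x_land=108.762, impact vy=-3.636
  bounce: vy ← 0.78·3.636 = 2.836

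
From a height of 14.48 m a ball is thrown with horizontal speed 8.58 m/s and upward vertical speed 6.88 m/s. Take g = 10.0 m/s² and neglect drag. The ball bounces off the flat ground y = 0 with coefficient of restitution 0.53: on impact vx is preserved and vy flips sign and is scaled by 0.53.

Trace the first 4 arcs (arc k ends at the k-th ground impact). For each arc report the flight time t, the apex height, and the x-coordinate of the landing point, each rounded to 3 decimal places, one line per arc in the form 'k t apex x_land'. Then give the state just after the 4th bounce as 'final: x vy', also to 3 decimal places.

1 2.524 16.847 21.652
2 1.946 4.732 38.347
3 1.031 1.329 47.194
4 0.547 0.373 51.884
final: 51.884 1.448

Arc 1: start y=14.480, vy=6.880 → t=2.524, apex=16.847, x_land=21.652, impact vy=-18.356
  bounce: vy ← 0.53·18.356 = 9.729
Arc 2: start y=0.000, vy=9.729 → t=1.946, apex=4.732, x_land=38.347, impact vy=-9.729
  bounce: vy ← 0.53·9.729 = 5.156
Arc 3: start y=0.000, vy=5.156 → t=1.031, apex=1.329, x_land=47.194, impact vy=-5.156
  bounce: vy ← 0.53·5.156 = 2.733
Arc 4: start y=0.000, vy=2.733 → t=0.547, apex=0.373, x_land=51.884, impact vy=-2.733
  bounce: vy ← 0.53·2.733 = 1.448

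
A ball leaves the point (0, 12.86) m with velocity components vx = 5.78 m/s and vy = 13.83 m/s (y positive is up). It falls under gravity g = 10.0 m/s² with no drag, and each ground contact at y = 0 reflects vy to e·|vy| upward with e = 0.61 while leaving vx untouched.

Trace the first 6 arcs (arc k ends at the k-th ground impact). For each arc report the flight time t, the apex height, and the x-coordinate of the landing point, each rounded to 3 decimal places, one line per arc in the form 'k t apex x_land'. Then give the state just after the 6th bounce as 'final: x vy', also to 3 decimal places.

Arc 1: start y=12.860, vy=13.830 → t=3.501, apex=22.423, x_land=20.234, impact vy=-21.177
  bounce: vy ← 0.61·21.177 = 12.918
Arc 2: start y=0.000, vy=12.918 → t=2.584, apex=8.344, x_land=35.167, impact vy=-12.918
  bounce: vy ← 0.61·12.918 = 7.880
Arc 3: start y=0.000, vy=7.880 → t=1.576, apex=3.105, x_land=44.277, impact vy=-7.880
  bounce: vy ← 0.61·7.880 = 4.807
Arc 4: start y=0.000, vy=4.807 → t=0.961, apex=1.155, x_land=49.833, impact vy=-4.807
  bounce: vy ← 0.61·4.807 = 2.932
Arc 5: start y=0.000, vy=2.932 → t=0.586, apex=0.430, x_land=53.223, impact vy=-2.932
  bounce: vy ← 0.61·2.932 = 1.789
Arc 6: start y=0.000, vy=1.789 → t=0.358, apex=0.160, x_land=55.290, impact vy=-1.789
  bounce: vy ← 0.61·1.789 = 1.091

1 3.501 22.423 20.234
2 2.584 8.344 35.167
3 1.576 3.105 44.277
4 0.961 1.155 49.833
5 0.586 0.430 53.223
6 0.358 0.160 55.290
final: 55.290 1.091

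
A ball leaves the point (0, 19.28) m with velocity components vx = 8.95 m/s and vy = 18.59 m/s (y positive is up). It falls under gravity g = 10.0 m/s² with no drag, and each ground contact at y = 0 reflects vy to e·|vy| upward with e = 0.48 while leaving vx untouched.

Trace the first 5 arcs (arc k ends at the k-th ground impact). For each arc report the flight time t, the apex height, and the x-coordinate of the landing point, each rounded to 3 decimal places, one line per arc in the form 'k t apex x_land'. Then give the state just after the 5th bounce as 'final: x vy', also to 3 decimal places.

Arc 1: start y=19.280, vy=18.590 → t=4.563, apex=36.559, x_land=40.839, impact vy=-27.040
  bounce: vy ← 0.48·27.040 = 12.979
Arc 2: start y=0.000, vy=12.979 → t=2.596, apex=8.423, x_land=64.072, impact vy=-12.979
  bounce: vy ← 0.48·12.979 = 6.230
Arc 3: start y=0.000, vy=6.230 → t=1.246, apex=1.941, x_land=75.224, impact vy=-6.230
  bounce: vy ← 0.48·6.230 = 2.990
Arc 4: start y=0.000, vy=2.990 → t=0.598, apex=0.447, x_land=80.577, impact vy=-2.990
  bounce: vy ← 0.48·2.990 = 1.435
Arc 5: start y=0.000, vy=1.435 → t=0.287, apex=0.103, x_land=83.147, impact vy=-1.435
  bounce: vy ← 0.48·1.435 = 0.689

1 4.563 36.559 40.839
2 2.596 8.423 64.072
3 1.246 1.941 75.224
4 0.598 0.447 80.577
5 0.287 0.103 83.147
final: 83.147 0.689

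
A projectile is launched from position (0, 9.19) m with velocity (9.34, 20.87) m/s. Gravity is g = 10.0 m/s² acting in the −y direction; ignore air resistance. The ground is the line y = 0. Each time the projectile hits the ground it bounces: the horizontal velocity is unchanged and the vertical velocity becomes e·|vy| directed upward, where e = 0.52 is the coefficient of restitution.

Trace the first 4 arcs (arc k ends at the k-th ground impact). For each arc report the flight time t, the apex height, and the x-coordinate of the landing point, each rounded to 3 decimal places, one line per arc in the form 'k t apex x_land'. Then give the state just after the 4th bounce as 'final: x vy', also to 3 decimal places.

1 4.576 30.968 42.737
2 2.588 8.374 66.911
3 1.346 2.264 79.482
4 0.700 0.612 86.018
final: 86.018 1.820

Arc 1: start y=9.190, vy=20.870 → t=4.576, apex=30.968, x_land=42.737, impact vy=-24.887
  bounce: vy ← 0.52·24.887 = 12.941
Arc 2: start y=0.000, vy=12.941 → t=2.588, apex=8.374, x_land=66.911, impact vy=-12.941
  bounce: vy ← 0.52·12.941 = 6.729
Arc 3: start y=0.000, vy=6.729 → t=1.346, apex=2.264, x_land=79.482, impact vy=-6.729
  bounce: vy ← 0.52·6.729 = 3.499
Arc 4: start y=0.000, vy=3.499 → t=0.700, apex=0.612, x_land=86.018, impact vy=-3.499
  bounce: vy ← 0.52·3.499 = 1.820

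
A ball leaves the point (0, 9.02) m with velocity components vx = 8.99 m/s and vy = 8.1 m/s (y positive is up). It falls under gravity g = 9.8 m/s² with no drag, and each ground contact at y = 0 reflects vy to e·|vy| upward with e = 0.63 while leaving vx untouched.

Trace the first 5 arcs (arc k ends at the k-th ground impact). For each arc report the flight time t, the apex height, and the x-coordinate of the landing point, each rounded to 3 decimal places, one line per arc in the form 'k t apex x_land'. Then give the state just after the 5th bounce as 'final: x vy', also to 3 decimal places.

Arc 1: start y=9.020, vy=8.100 → t=2.415, apex=12.367, x_land=21.713, impact vy=-15.569
  bounce: vy ← 0.63·15.569 = 9.809
Arc 2: start y=0.000, vy=9.809 → t=2.002, apex=4.909, x_land=39.709, impact vy=-9.809
  bounce: vy ← 0.63·9.809 = 6.179
Arc 3: start y=0.000, vy=6.179 → t=1.261, apex=1.948, x_land=51.046, impact vy=-6.179
  bounce: vy ← 0.63·6.179 = 3.893
Arc 4: start y=0.000, vy=3.893 → t=0.794, apex=0.773, x_land=58.189, impact vy=-3.893
  bounce: vy ← 0.63·3.893 = 2.453
Arc 5: start y=0.000, vy=2.453 → t=0.501, apex=0.307, x_land=62.689, impact vy=-2.453
  bounce: vy ← 0.63·2.453 = 1.545

1 2.415 12.367 21.713
2 2.002 4.909 39.709
3 1.261 1.948 51.046
4 0.794 0.773 58.189
5 0.501 0.307 62.689
final: 62.689 1.545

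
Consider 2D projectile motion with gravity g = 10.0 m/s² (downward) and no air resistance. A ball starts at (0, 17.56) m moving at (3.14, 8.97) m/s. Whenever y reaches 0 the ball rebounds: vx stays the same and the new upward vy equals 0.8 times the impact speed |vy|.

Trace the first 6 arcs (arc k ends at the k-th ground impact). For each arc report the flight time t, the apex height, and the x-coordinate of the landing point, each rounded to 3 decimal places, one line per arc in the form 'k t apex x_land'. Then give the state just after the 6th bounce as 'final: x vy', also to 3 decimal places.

1 2.975 21.583 9.340
2 3.324 13.813 19.778
3 2.659 8.840 28.129
4 2.128 5.658 34.809
5 1.702 3.621 40.154
6 1.362 2.317 44.429
final: 44.429 5.446

Arc 1: start y=17.560, vy=8.970 → t=2.975, apex=21.583, x_land=9.340, impact vy=-20.776
  bounce: vy ← 0.8·20.776 = 16.621
Arc 2: start y=0.000, vy=16.621 → t=3.324, apex=13.813, x_land=19.778, impact vy=-16.621
  bounce: vy ← 0.8·16.621 = 13.297
Arc 3: start y=0.000, vy=13.297 → t=2.659, apex=8.840, x_land=28.129, impact vy=-13.297
  bounce: vy ← 0.8·13.297 = 10.638
Arc 4: start y=0.000, vy=10.638 → t=2.128, apex=5.658, x_land=34.809, impact vy=-10.638
  bounce: vy ← 0.8·10.638 = 8.510
Arc 5: start y=0.000, vy=8.510 → t=1.702, apex=3.621, x_land=40.154, impact vy=-8.510
  bounce: vy ← 0.8·8.510 = 6.808
Arc 6: start y=0.000, vy=6.808 → t=1.362, apex=2.317, x_land=44.429, impact vy=-6.808
  bounce: vy ← 0.8·6.808 = 5.446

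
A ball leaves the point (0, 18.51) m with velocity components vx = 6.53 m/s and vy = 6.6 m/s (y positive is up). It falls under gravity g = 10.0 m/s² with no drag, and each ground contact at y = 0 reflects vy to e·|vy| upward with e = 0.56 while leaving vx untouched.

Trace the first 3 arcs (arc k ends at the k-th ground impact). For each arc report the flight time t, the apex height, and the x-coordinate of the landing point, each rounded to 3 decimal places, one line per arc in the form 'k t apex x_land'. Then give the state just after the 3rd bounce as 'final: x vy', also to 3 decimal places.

1 2.694 20.688 17.593
2 2.278 6.488 32.469
3 1.276 2.035 40.800
final: 40.800 3.572

Arc 1: start y=18.510, vy=6.600 → t=2.694, apex=20.688, x_land=17.593, impact vy=-20.341
  bounce: vy ← 0.56·20.341 = 11.391
Arc 2: start y=0.000, vy=11.391 → t=2.278, apex=6.488, x_land=32.469, impact vy=-11.391
  bounce: vy ← 0.56·11.391 = 6.379
Arc 3: start y=0.000, vy=6.379 → t=1.276, apex=2.035, x_land=40.800, impact vy=-6.379
  bounce: vy ← 0.56·6.379 = 3.572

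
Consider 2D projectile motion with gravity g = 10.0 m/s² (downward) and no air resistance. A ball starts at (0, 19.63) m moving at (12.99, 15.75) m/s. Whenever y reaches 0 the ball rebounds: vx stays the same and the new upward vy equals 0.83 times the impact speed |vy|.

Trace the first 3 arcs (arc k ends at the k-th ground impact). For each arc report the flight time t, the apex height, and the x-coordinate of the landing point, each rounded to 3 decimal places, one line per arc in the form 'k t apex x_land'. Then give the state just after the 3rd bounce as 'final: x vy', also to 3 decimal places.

Arc 1: start y=19.630, vy=15.750 → t=4.106, apex=32.033, x_land=53.339, impact vy=-25.311
  bounce: vy ← 0.83·25.311 = 21.008
Arc 2: start y=0.000, vy=21.008 → t=4.202, apex=22.068, x_land=107.918, impact vy=-21.008
  bounce: vy ← 0.83·21.008 = 17.437
Arc 3: start y=0.000, vy=17.437 → t=3.487, apex=15.202, x_land=153.220, impact vy=-17.437
  bounce: vy ← 0.83·17.437 = 14.473

1 4.106 32.033 53.339
2 4.202 22.068 107.918
3 3.487 15.202 153.220
final: 153.220 14.473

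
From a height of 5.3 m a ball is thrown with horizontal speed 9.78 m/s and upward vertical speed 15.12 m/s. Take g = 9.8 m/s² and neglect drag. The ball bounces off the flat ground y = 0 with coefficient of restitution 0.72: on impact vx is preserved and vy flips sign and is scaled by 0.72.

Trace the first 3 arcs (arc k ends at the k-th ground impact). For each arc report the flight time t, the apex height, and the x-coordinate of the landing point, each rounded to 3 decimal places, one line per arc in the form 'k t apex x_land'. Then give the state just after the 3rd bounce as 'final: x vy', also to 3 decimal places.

1 3.404 16.964 33.286
2 2.679 8.794 59.490
3 1.929 4.559 78.357
final: 78.357 6.806

Arc 1: start y=5.300, vy=15.120 → t=3.404, apex=16.964, x_land=33.286, impact vy=-18.234
  bounce: vy ← 0.72·18.234 = 13.129
Arc 2: start y=0.000, vy=13.129 → t=2.679, apex=8.794, x_land=59.490, impact vy=-13.129
  bounce: vy ← 0.72·13.129 = 9.453
Arc 3: start y=0.000, vy=9.453 → t=1.929, apex=4.559, x_land=78.357, impact vy=-9.453
  bounce: vy ← 0.72·9.453 = 6.806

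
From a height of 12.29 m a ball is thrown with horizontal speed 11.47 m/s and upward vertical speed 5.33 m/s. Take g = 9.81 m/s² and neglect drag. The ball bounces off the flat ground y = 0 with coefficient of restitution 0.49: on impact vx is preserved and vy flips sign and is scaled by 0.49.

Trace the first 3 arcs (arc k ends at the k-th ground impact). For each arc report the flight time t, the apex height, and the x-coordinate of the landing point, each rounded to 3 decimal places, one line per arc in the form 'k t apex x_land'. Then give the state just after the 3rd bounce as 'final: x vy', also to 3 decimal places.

1 2.217 13.738 25.428
2 1.640 3.298 44.239
3 0.804 0.792 53.457
final: 53.457 1.932

Arc 1: start y=12.290, vy=5.330 → t=2.217, apex=13.738, x_land=25.428, impact vy=-16.418
  bounce: vy ← 0.49·16.418 = 8.045
Arc 2: start y=0.000, vy=8.045 → t=1.640, apex=3.298, x_land=44.239, impact vy=-8.045
  bounce: vy ← 0.49·8.045 = 3.942
Arc 3: start y=0.000, vy=3.942 → t=0.804, apex=0.792, x_land=53.457, impact vy=-3.942
  bounce: vy ← 0.49·3.942 = 1.932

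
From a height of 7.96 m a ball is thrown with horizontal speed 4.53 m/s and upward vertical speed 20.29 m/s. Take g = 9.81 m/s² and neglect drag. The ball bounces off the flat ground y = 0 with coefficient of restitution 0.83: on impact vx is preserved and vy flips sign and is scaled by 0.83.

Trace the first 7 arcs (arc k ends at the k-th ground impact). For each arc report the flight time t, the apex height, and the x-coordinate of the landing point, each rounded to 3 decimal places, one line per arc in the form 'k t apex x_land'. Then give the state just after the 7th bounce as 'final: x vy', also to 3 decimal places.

1 4.497 28.943 20.373
2 4.032 19.939 38.640
3 3.347 13.736 53.801
4 2.778 9.463 66.385
5 2.306 6.519 76.830
6 1.914 4.491 85.499
7 1.588 3.094 92.694
final: 92.694 6.466

Arc 1: start y=7.960, vy=20.290 → t=4.497, apex=28.943, x_land=20.373, impact vy=-23.830
  bounce: vy ← 0.83·23.830 = 19.779
Arc 2: start y=0.000, vy=19.779 → t=4.032, apex=19.939, x_land=38.640, impact vy=-19.779
  bounce: vy ← 0.83·19.779 = 16.416
Arc 3: start y=0.000, vy=16.416 → t=3.347, apex=13.736, x_land=53.801, impact vy=-16.416
  bounce: vy ← 0.83·16.416 = 13.626
Arc 4: start y=0.000, vy=13.626 → t=2.778, apex=9.463, x_land=66.385, impact vy=-13.626
  bounce: vy ← 0.83·13.626 = 11.309
Arc 5: start y=0.000, vy=11.309 → t=2.306, apex=6.519, x_land=76.830, impact vy=-11.309
  bounce: vy ← 0.83·11.309 = 9.387
Arc 6: start y=0.000, vy=9.387 → t=1.914, apex=4.491, x_land=85.499, impact vy=-9.387
  bounce: vy ← 0.83·9.387 = 7.791
Arc 7: start y=0.000, vy=7.791 → t=1.588, apex=3.094, x_land=92.694, impact vy=-7.791
  bounce: vy ← 0.83·7.791 = 6.466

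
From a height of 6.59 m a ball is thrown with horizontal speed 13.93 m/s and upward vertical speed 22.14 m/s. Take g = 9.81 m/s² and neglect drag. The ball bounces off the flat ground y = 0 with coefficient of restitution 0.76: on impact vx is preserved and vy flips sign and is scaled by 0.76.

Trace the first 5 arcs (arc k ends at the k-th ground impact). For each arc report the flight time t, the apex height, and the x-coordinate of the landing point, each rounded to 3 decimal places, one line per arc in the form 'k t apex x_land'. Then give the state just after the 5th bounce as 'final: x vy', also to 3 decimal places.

Arc 1: start y=6.590, vy=22.140 → t=4.794, apex=31.574, x_land=66.781, impact vy=-24.889
  bounce: vy ← 0.76·24.889 = 18.916
Arc 2: start y=0.000, vy=18.916 → t=3.856, apex=18.237, x_land=120.501, impact vy=-18.916
  bounce: vy ← 0.76·18.916 = 14.376
Arc 3: start y=0.000, vy=14.376 → t=2.931, apex=10.534, x_land=161.328, impact vy=-14.376
  bounce: vy ← 0.76·14.376 = 10.926
Arc 4: start y=0.000, vy=10.926 → t=2.227, apex=6.084, x_land=192.357, impact vy=-10.926
  bounce: vy ← 0.76·10.926 = 8.304
Arc 5: start y=0.000, vy=8.304 → t=1.693, apex=3.514, x_land=215.939, impact vy=-8.304
  bounce: vy ← 0.76·8.304 = 6.311

1 4.794 31.574 66.781
2 3.856 18.237 120.501
3 2.931 10.534 161.328
4 2.227 6.084 192.357
5 1.693 3.514 215.939
final: 215.939 6.311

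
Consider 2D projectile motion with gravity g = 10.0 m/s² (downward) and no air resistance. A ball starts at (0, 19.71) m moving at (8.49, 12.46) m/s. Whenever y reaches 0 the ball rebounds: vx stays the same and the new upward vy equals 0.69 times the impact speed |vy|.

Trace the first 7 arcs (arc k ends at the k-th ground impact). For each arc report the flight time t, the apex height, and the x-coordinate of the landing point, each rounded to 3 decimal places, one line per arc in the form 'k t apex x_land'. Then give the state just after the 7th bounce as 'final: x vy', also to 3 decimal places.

Arc 1: start y=19.710, vy=12.460 → t=3.590, apex=27.473, x_land=30.479, impact vy=-23.440
  bounce: vy ← 0.69·23.440 = 16.174
Arc 2: start y=0.000, vy=16.174 → t=3.235, apex=13.080, x_land=57.943, impact vy=-16.174
  bounce: vy ← 0.69·16.174 = 11.160
Arc 3: start y=0.000, vy=11.160 → t=2.232, apex=6.227, x_land=76.892, impact vy=-11.160
  bounce: vy ← 0.69·11.160 = 7.700
Arc 4: start y=0.000, vy=7.700 → t=1.540, apex=2.965, x_land=89.968, impact vy=-7.700
  bounce: vy ← 0.69·7.700 = 5.313
Arc 5: start y=0.000, vy=5.313 → t=1.063, apex=1.412, x_land=98.989, impact vy=-5.313
  bounce: vy ← 0.69·5.313 = 3.666
Arc 6: start y=0.000, vy=3.666 → t=0.733, apex=0.672, x_land=105.215, impact vy=-3.666
  bounce: vy ← 0.69·3.666 = 2.530
Arc 7: start y=0.000, vy=2.530 → t=0.506, apex=0.320, x_land=109.510, impact vy=-2.530
  bounce: vy ← 0.69·2.530 = 1.745

1 3.590 27.473 30.479
2 3.235 13.080 57.943
3 2.232 6.227 76.892
4 1.540 2.965 89.968
5 1.063 1.412 98.989
6 0.733 0.672 105.215
7 0.506 0.320 109.510
final: 109.510 1.745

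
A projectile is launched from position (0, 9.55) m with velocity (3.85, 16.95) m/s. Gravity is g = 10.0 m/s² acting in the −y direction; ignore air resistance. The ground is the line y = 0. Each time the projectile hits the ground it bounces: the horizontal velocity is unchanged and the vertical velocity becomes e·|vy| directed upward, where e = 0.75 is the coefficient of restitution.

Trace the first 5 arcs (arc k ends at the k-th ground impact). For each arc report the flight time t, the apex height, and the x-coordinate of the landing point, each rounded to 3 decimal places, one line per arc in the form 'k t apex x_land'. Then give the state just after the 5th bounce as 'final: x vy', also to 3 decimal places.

Arc 1: start y=9.550, vy=16.950 → t=3.882, apex=23.915, x_land=14.946, impact vy=-21.870
  bounce: vy ← 0.75·21.870 = 16.403
Arc 2: start y=0.000, vy=16.403 → t=3.281, apex=13.452, x_land=27.576, impact vy=-16.403
  bounce: vy ← 0.75·16.403 = 12.302
Arc 3: start y=0.000, vy=12.302 → t=2.460, apex=7.567, x_land=37.048, impact vy=-12.302
  bounce: vy ← 0.75·12.302 = 9.226
Arc 4: start y=0.000, vy=9.226 → t=1.845, apex=4.256, x_land=44.153, impact vy=-9.226
  bounce: vy ← 0.75·9.226 = 6.920
Arc 5: start y=0.000, vy=6.920 → t=1.384, apex=2.394, x_land=49.481, impact vy=-6.920
  bounce: vy ← 0.75·6.920 = 5.190

1 3.882 23.915 14.946
2 3.281 13.452 27.576
3 2.460 7.567 37.048
4 1.845 4.256 44.153
5 1.384 2.394 49.481
final: 49.481 5.190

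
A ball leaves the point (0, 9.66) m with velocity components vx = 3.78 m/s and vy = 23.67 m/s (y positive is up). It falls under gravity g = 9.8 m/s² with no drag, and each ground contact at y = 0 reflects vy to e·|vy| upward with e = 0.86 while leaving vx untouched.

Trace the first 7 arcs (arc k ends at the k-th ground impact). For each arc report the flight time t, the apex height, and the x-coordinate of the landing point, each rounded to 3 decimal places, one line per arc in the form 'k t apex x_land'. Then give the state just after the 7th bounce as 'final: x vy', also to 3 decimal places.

Arc 1: start y=9.660, vy=23.670 → t=5.209, apex=38.245, x_land=19.690, impact vy=-27.379
  bounce: vy ← 0.86·27.379 = 23.546
Arc 2: start y=0.000, vy=23.546 → t=4.805, apex=28.286, x_land=37.854, impact vy=-23.546
  bounce: vy ← 0.86·23.546 = 20.249
Arc 3: start y=0.000, vy=20.249 → t=4.133, apex=20.920, x_land=53.475, impact vy=-20.249
  bounce: vy ← 0.86·20.249 = 17.415
Arc 4: start y=0.000, vy=17.415 → t=3.554, apex=15.473, x_land=66.909, impact vy=-17.415
  bounce: vy ← 0.86·17.415 = 14.976
Arc 5: start y=0.000, vy=14.976 → t=3.056, apex=11.444, x_land=78.463, impact vy=-14.976
  bounce: vy ← 0.86·14.976 = 12.880
Arc 6: start y=0.000, vy=12.880 → t=2.629, apex=8.464, x_land=88.398, impact vy=-12.880
  bounce: vy ← 0.86·12.880 = 11.077
Arc 7: start y=0.000, vy=11.077 → t=2.261, apex=6.260, x_land=96.943, impact vy=-11.077
  bounce: vy ← 0.86·11.077 = 9.526

1 5.209 38.245 19.690
2 4.805 28.286 37.854
3 4.133 20.920 53.475
4 3.554 15.473 66.909
5 3.056 11.444 78.463
6 2.629 8.464 88.398
7 2.261 6.260 96.943
final: 96.943 9.526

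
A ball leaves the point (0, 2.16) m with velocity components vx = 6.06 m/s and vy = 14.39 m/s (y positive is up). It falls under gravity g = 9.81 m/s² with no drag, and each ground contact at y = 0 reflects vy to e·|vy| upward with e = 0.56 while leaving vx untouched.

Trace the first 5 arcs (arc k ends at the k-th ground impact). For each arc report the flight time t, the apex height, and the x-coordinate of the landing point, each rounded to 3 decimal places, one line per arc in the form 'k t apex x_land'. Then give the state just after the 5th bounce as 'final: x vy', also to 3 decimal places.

Arc 1: start y=2.160, vy=14.390 → t=3.077, apex=12.714, x_land=18.646, impact vy=-15.794
  bounce: vy ← 0.56·15.794 = 8.845
Arc 2: start y=0.000, vy=8.845 → t=1.803, apex=3.987, x_land=29.573, impact vy=-8.845
  bounce: vy ← 0.56·8.845 = 4.953
Arc 3: start y=0.000, vy=4.953 → t=1.010, apex=1.250, x_land=35.692, impact vy=-4.953
  bounce: vy ← 0.56·4.953 = 2.774
Arc 4: start y=0.000, vy=2.774 → t=0.565, apex=0.392, x_land=39.119, impact vy=-2.774
  bounce: vy ← 0.56·2.774 = 1.553
Arc 5: start y=0.000, vy=1.553 → t=0.317, apex=0.123, x_land=41.038, impact vy=-1.553
  bounce: vy ← 0.56·1.553 = 0.870

1 3.077 12.714 18.646
2 1.803 3.987 29.573
3 1.010 1.250 35.692
4 0.565 0.392 39.119
5 0.317 0.123 41.038
final: 41.038 0.870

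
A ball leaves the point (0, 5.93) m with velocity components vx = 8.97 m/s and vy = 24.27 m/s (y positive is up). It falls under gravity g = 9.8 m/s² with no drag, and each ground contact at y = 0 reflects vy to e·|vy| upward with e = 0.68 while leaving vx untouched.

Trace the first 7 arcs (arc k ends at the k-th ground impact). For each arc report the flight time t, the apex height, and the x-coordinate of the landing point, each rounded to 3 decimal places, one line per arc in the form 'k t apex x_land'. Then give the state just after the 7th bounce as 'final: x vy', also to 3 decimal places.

Arc 1: start y=5.930, vy=24.270 → t=5.186, apex=35.983, x_land=46.522, impact vy=-26.557
  bounce: vy ← 0.68·26.557 = 18.059
Arc 2: start y=0.000, vy=18.059 → t=3.685, apex=16.638, x_land=79.580, impact vy=-18.059
  bounce: vy ← 0.68·18.059 = 12.280
Arc 3: start y=0.000, vy=12.280 → t=2.506, apex=7.694, x_land=102.060, impact vy=-12.280
  bounce: vy ← 0.68·12.280 = 8.350
Arc 4: start y=0.000, vy=8.350 → t=1.704, apex=3.558, x_land=117.346, impact vy=-8.350
  bounce: vy ← 0.68·8.350 = 5.678
Arc 5: start y=0.000, vy=5.678 → t=1.159, apex=1.645, x_land=127.741, impact vy=-5.678
  bounce: vy ← 0.68·5.678 = 3.861
Arc 6: start y=0.000, vy=3.861 → t=0.788, apex=0.761, x_land=134.809, impact vy=-3.861
  bounce: vy ← 0.68·3.861 = 2.626
Arc 7: start y=0.000, vy=2.626 → t=0.536, apex=0.352, x_land=139.615, impact vy=-2.626
  bounce: vy ← 0.68·2.626 = 1.785

1 5.186 35.983 46.522
2 3.685 16.638 79.580
3 2.506 7.694 102.060
4 1.704 3.558 117.346
5 1.159 1.645 127.741
6 0.788 0.761 134.809
7 0.536 0.352 139.615
final: 139.615 1.785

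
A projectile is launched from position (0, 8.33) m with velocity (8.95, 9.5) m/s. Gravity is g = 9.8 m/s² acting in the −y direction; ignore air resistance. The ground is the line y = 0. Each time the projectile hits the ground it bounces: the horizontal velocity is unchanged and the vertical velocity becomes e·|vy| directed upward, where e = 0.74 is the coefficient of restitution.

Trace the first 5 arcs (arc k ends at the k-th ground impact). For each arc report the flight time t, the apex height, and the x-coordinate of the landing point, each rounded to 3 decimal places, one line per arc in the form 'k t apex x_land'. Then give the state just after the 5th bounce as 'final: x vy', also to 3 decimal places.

1 2.594 12.935 23.217
2 2.405 7.083 44.738
3 1.779 3.879 60.664
4 1.317 2.124 72.449
5 0.974 1.163 81.170
final: 81.170 3.533

Arc 1: start y=8.330, vy=9.500 → t=2.594, apex=12.935, x_land=23.217, impact vy=-15.922
  bounce: vy ← 0.74·15.922 = 11.782
Arc 2: start y=0.000, vy=11.782 → t=2.405, apex=7.083, x_land=44.738, impact vy=-11.782
  bounce: vy ← 0.74·11.782 = 8.719
Arc 3: start y=0.000, vy=8.719 → t=1.779, apex=3.879, x_land=60.664, impact vy=-8.719
  bounce: vy ← 0.74·8.719 = 6.452
Arc 4: start y=0.000, vy=6.452 → t=1.317, apex=2.124, x_land=72.449, impact vy=-6.452
  bounce: vy ← 0.74·6.452 = 4.775
Arc 5: start y=0.000, vy=4.775 → t=0.974, apex=1.163, x_land=81.170, impact vy=-4.775
  bounce: vy ← 0.74·4.775 = 3.533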